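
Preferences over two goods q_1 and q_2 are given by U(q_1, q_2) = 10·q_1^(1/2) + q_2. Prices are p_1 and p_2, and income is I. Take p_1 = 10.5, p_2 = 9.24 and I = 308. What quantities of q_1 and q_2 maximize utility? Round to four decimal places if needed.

q_1* = 19.36, q_2* = 11.3333

Utility is quasi-linear in q_2; the FOC for q_1 is 5/√q_1 = p_1/p_2.
Solve: √q_1 = 5·p_2/p_1, so q_1*(p_1,p_2) = (5·p_2/p_1)², and q_2* = (I − p_1·q_1*)/p_2.
Plugging in: q_1* = (5·9.24/10.5)² = 19.36, q_2* = 11.3333.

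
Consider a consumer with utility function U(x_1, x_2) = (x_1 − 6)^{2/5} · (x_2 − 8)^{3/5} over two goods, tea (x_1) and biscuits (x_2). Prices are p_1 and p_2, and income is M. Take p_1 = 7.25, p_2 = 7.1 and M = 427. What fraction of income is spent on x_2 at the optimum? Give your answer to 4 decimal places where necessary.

share on x_2 = 0.5921

This is Cobb-Douglas in (x_1−6, x_2−8): tangency gives 0.4·p_2·(x_2−8) = 0.6·p_1·(x_1−6).
After buying the subsistence bundle (6, 8), a share 0.4 of the remaining income goes to x_1: x_1* = 6 + 0.4·(M − 6p_1 − 8p_2)/p_1.
Discretionary income = 427 − 6·7.25 − 8·7.1 = 326.7; x_1* = 6 + 0.4·326.7/7.25 = 24.0248; x_2* = 8 + 0.6·326.7/7.1 = 35.6085.
Expenditure on x_2: 7.1·35.6085 = 252.82; share = 0.5921.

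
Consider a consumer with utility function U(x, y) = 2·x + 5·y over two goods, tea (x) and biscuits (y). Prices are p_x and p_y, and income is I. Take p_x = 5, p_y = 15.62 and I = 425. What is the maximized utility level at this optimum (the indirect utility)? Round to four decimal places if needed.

V = 170

Perfect substitutes: compare marginal utility per dollar. 2/p_x vs 5/p_y → 0.4 vs 0.3201.
x gives more utility per dollar, so spend all income on x: x* = I/p_x, y* = 0.
Numerically: x* = 85, y* = 0.
Utility at the optimum: U(85, 0) = 170.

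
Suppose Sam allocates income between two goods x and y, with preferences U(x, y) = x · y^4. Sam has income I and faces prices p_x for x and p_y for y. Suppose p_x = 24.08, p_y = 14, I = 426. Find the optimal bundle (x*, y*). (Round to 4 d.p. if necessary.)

x* = 3.5382, y* = 24.3429

The MRS is (1/4)·y/x. Set MRS = p_x/p_y.
So p_y·y = 4·p_x·x; combined with the budget, a share 0.2 of income goes to x.
Demand: x*(p_x,p_y,I) = 0.2·I/p_x and y* = 0.8·I/p_y.
At p_x=24.08, p_y=14, I=426: x* = 0.2·426/24.08 = 3.5382, y* = 24.3429.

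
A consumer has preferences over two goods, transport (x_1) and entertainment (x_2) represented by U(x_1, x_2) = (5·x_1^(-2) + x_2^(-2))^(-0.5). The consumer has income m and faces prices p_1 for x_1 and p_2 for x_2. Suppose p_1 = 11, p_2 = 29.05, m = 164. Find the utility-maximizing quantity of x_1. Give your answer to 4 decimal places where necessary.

MU_x_1 ∝ 5·x_1^(-3), MU_x_2 ∝ x_2^(-3), so MRS = 5·(x_2/x_1)^(3) = p_1/p_2.
Solve for the ratio: x_2/x_1 = [(1/5)·p_1/p_2]^(1/3).
Substitute x_2 = (x_2/x_1)·x_1 into the budget: x_1* = m/(p_1 + p_2·(x_2/x_1)).
Numerically x_2/x_1 = 0.423083, so x_1* = 164/(11 + 29.05·0.423083) = 7.0415.

x_1* = 7.0415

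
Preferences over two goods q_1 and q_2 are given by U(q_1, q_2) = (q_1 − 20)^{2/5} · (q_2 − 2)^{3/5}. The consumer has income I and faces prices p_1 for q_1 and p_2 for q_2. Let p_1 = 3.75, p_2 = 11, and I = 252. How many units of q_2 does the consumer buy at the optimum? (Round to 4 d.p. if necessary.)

MRS = (2/3)·(q_2−2)/(q_1−20). Tangency with p_1/p_2 gives q_2−2 = (3/2)·(p_1/p_2)·(q_1−20).
Substituting into the budget: q_1* = 20 + 0.4·(I − 20·p_1 − 2·p_2)/p_1, and q_2* = 2 + 0.6·(…)/p_2.
Discretionary income = 252 − 20·3.75 − 2·11 = 155; q_2* = 2 + 0.6·155/11 = 10.4545.

q_2* = 10.4545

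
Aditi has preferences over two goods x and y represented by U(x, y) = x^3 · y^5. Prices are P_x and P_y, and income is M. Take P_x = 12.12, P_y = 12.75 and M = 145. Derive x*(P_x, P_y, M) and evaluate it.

Tangency: MRS = (3/5)·y/x = P_x/P_y.
So 3·P_y·y = 5·P_x·x; combined with the budget, a share 0.375 of income goes to x.
Demand: x*(P_x,P_y,M) = 0.375·M/P_x and y* = 0.625·M/P_y.
At P_x=12.12, P_y=12.75, M=145: x* = 0.375·145/12.12 = 4.4864.

x* = 4.4864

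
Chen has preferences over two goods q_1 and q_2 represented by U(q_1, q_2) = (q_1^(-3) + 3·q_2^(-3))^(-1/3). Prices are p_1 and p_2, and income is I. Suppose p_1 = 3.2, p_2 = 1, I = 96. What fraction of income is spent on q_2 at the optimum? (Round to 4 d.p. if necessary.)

MRS = MU_q_1/MU_q_2 = (1/3)·(q_2/q_1)^(4). Set equal to p_1/p_2.
Solve for the ratio: q_2/q_1 = [3·p_1/p_2]^(0.25).
Substitute q_2 = (q_2/q_1)·q_1 into the budget: q_1* = I/(p_1 + p_2·(q_2/q_1)).
Numerically q_2/q_1 = 1.760223, so q_1* = 96/(3.2 + 1·1.760223) = 19.354 and q_2* = 1.760223·19.354 = 34.0673.
Expenditure on q_2: 1·34.0673 = 34.0673; share = 0.3549.

share on q_2 = 0.3549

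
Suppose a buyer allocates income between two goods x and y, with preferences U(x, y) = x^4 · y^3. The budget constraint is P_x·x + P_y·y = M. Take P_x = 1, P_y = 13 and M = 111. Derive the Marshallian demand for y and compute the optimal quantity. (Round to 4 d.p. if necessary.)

Demand: x*(P_x,P_y,M) = 4/7·M/P_x and y* = 3/7·M/P_y.
At P_x=1, P_y=13, M=111: y* = 3/7·111/13 = 3.6593.

y* = 3.6593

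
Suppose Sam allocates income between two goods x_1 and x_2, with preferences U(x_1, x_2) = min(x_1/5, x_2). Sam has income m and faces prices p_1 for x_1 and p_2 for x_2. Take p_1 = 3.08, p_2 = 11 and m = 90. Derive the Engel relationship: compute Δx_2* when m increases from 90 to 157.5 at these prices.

Demand: x_1*(p_1,p_2,m) = 5·m/(5·p_1 + p_2), x_2* = m/(5·p_1 + p_2).
Here 5·3.08 + 11 = 26.4, giving x_2* = 3.4091.
At m' = 157.5: x_2* = 5.9659. Change: 5.9659 − 3.4091 = 2.5568.

Δx_2* = 2.5568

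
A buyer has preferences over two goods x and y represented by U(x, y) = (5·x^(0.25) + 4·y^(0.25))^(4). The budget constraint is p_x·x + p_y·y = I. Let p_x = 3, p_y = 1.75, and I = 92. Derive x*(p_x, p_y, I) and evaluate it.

x* = 16.2359

From the CES first-order condition, (5/4)·(y/x)^(0.75) = p_x/p_y.
Hence y/x = ((4/5)·p_x/p_y)^(1/(0.75)), i.e. raised to the 4/3 power.
With the ratio pinned down, the budget gives x* = I/(p_x + p_y·(y/x)) and y* = (y/x)·x*.
Numerically y/x = 1.523693, so x* = 92/(3 + 1.75·1.523693) = 16.2359.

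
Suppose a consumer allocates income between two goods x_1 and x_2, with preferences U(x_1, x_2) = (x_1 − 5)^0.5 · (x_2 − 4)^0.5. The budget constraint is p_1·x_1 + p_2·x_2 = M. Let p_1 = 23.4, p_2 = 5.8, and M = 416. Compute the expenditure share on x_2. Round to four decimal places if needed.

After buying the subsistence bundle (5, 4), a share 0.5 of the remaining income goes to x_1: x_1* = 5 + 0.5·(M − 5p_1 − 4p_2)/p_1.
Discretionary income = 416 − 5·23.4 − 4·5.8 = 275.8; x_1* = 5 + 0.5·275.8/23.4 = 10.8932; x_2* = 4 + 0.5·275.8/5.8 = 27.7759.
Expenditure on x_2: 5.8·27.7759 = 161.1; share = 0.3873.

share on x_2 = 0.3873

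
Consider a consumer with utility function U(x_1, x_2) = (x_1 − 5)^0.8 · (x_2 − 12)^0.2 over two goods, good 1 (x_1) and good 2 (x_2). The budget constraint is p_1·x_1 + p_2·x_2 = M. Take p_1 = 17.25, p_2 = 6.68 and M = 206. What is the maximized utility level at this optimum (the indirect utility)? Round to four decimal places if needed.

V = 1.6822

Let x_1' = x_1−5, x_2' = x_2−12. MRS = 4·x_2'/x_1' = p_1/p_2.
Substituting into the budget: x_1* = 5 + 0.8·(M − 5·p_1 − 12·p_2)/p_1, and x_2* = 12 + 0.2·(…)/p_2.
Discretionary income = 206 − 5·17.25 − 12·6.68 = 39.59; x_1* = 5 + 0.8·39.59/17.25 = 6.8361; x_2* = 12 + 0.2·39.59/6.68 = 13.1853.
Utility at the optimum: U(6.8361, 13.1853) = 1.6822.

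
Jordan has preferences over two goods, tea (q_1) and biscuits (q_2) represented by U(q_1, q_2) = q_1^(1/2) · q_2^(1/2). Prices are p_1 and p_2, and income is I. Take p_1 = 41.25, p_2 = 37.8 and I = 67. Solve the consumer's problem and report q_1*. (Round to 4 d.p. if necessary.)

q_1* = 0.8121

Tangency: MRS = q_2/q_1 = p_1/p_2.
So 0.5·p_2·q_2 = 0.5·p_1·q_1; combined with the budget, a share 0.5 of income goes to q_1.
Demand: q_1*(p_1,p_2,I) = 0.5·I/p_1 and q_2* = 0.5·I/p_2.
At p_1=41.25, p_2=37.8, I=67: q_1* = 0.5·67/41.25 = 0.8121.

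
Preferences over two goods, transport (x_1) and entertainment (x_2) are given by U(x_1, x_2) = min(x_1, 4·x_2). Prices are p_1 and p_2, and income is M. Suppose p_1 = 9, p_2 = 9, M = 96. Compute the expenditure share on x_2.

share on x_2 = 0.2

Demand: x_1*(p_1,p_2,M) = 4·M/(4·p_1 + p_2), x_2* = M/(4·p_1 + p_2).
Here 4·9 + 9 = 45, giving x_1* = 8.5333 and x_2* = 2.1333.
Expenditure on x_2: 9·2.1333 = 19.2; share = 0.2.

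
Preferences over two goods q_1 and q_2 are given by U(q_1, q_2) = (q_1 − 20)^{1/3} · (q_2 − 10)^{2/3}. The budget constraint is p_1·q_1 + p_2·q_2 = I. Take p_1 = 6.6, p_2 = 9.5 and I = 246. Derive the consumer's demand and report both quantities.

This is Cobb-Douglas in (q_1−20, q_2−10): tangency gives 1/3·p_2·(q_2−10) = 2/3·p_1·(q_1−20).
Substituting into the budget: q_1* = 20 + 1/3·(I − 20·p_1 − 10·p_2)/p_1, and q_2* = 10 + 2/3·(…)/p_2.
Discretionary income = 246 − 20·6.6 − 10·9.5 = 19; q_1* = 20 + 1/3·19/6.6 = 20.9596; q_2* = 10 + 2/3·19/9.5 = 11.3333.

q_1* = 20.9596, q_2* = 11.3333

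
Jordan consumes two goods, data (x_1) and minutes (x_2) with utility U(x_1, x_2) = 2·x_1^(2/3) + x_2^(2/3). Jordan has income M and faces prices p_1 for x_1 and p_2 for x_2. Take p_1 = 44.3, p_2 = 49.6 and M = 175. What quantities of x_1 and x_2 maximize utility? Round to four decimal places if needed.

x_1* = 3.5922, x_2* = 0.3199

Substitute x_2 = (x_2/x_1)·x_1 into the budget: x_1* = M/(p_1 + p_2·(x_2/x_1)).
Numerically x_2/x_1 = 0.089059, so x_1* = 175/(44.3 + 49.6·0.089059) = 3.5922 and x_2* = 0.089059·3.5922 = 0.3199.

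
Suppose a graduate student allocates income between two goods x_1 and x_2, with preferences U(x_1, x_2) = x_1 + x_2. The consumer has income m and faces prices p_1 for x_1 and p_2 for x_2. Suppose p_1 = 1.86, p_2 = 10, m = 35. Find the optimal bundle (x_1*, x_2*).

x_1 gives more utility per dollar, so spend all income on x_1: x_1* = m/p_1, x_2* = 0.
Numerically: x_1* = 18.8172, x_2* = 0.

x_1* = 18.8172, x_2* = 0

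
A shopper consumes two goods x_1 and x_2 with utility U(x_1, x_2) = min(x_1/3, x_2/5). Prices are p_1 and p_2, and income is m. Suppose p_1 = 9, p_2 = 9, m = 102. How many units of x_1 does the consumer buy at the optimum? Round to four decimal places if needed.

x_1* = 4.25

Leontief preferences: the optimum is at the kink where x_1/3 = x_2/5, i.e. x_2 = (5/3)·x_1.
Budget: p_1·x_1 + p_2·(5/3)·x_1 = m, so (3·p_1 + 5·p_2)·x_1 = 3·m.
Demand: x_1*(p_1,p_2,m) = 3·m/(3·p_1 + 5·p_2), x_2* = 5·m/(3·p_1 + 5·p_2).
Here 3·9 + 5·9 = 72, giving x_1* = 4.25.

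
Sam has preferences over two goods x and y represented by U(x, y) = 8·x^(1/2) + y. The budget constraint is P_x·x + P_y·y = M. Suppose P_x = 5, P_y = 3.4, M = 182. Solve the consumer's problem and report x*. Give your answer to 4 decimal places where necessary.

x* = 7.3984

Utility is quasi-linear in y; the FOC for x is 4/√x = P_x/P_y.
Solve: √x = 4·P_y/P_x, so x*(P_x,P_y) = (4·P_y/P_x)², and y* = (M − P_x·x*)/P_y.
Plugging in: x* = (4·3.4/5)² = 7.3984.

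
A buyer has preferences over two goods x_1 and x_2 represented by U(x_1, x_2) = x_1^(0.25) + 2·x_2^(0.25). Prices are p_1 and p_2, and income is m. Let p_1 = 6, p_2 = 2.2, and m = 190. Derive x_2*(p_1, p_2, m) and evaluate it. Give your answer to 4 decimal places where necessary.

MRS = MU_x_1/MU_x_2 = (1/2)·(x_2/x_1)^(0.75). Set equal to p_1/p_2.
Hence x_2/x_1 = (2·p_1/p_2)^(1/(0.75)), i.e. raised to the 4/3 power.
With the ratio pinned down, the budget gives x_1* = m/(p_1 + p_2·(x_2/x_1)) and x_2* = (x_2/x_1)·x_1*.
Numerically x_2/x_1 = 9.601625, so x_1* = 190/(6 + 2.2·9.601625) = 7.005 and x_2* = 9.601625·7.005 = 67.2592.

x_2* = 67.2592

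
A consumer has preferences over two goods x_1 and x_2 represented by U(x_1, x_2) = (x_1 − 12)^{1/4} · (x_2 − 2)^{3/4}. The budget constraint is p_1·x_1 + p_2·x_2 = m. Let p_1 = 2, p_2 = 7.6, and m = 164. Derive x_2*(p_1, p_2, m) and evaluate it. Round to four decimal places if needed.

Let x_1' = x_1−12, x_2' = x_2−2. MRS = (1/3)·x_2'/x_1' = p_1/p_2.
Substituting into the budget: x_1* = 12 + 0.25·(m − 12·p_1 − 2·p_2)/p_1, and x_2* = 2 + 0.75·(…)/p_2.
Discretionary income = 164 − 12·2 − 2·7.6 = 124.8; x_2* = 2 + 0.75·124.8/7.6 = 14.3158.

x_2* = 14.3158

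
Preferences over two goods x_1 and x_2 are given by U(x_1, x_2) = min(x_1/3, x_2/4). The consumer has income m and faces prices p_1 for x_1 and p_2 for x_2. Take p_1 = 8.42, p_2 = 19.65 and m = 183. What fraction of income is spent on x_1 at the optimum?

share on x_1 = 0.2432

With perfect complements, no substitution: consume in ratio x_1:x_2 = 3:4.
Budget: p_1·x_1 + p_2·(4/3)·x_1 = m, so (3·p_1 + 4·p_2)·x_1 = 3·m.
Demand: x_1*(p_1,p_2,m) = 3·m/(3·p_1 + 4·p_2), x_2* = 4·m/(3·p_1 + 4·p_2).
Here 3·8.42 + 4·19.65 = 103.86, giving x_1* = 5.286 and x_2* = 7.0479.
Expenditure on x_1: 8.42·5.286 = 44.5078; share = 0.2432.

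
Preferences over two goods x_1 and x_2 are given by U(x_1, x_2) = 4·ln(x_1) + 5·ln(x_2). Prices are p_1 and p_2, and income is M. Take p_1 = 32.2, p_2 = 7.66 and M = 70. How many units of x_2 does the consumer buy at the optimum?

The MRS is (4/5)·x_2/x_1. Set MRS = p_1/p_2.
Rearranging, p_2·x_2 = (5/4)·p_1·x_1. Substituting into the budget gives p_1·x_1·(1 + (5/4)) = M.
Demand: x_1*(p_1,p_2,M) = 4/9·M/p_1 and x_2* = 5/9·M/p_2.
At p_1=32.2, p_2=7.66, M=70: x_2* = 5/9·70/7.66 = 5.0769.

x_2* = 5.0769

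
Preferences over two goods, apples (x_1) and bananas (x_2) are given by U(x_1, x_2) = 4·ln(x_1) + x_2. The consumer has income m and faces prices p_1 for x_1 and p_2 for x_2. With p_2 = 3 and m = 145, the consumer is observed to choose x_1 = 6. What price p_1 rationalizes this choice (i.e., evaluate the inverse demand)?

Set MRS = p_1/p_2: (4/x_1)/1 = p_1/p_2.
So x_1*(p_1,p_2) = 4·p_2/p_1, independent of income; and x_2* = (m − 4·p_2)/p_2.
Set x_1* = 6 in the demand function and solve for p_1: p_1 = 2.

p_1 = 2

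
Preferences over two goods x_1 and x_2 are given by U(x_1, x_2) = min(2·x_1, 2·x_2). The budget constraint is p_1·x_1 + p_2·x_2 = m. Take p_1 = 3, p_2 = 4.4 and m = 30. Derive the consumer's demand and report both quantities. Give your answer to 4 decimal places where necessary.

With perfect complements, no substitution: consume in ratio x_1:x_2 = 2:2.
Budget: p_1·x_1 + p_2·x_1 = m, so (2·p_1 + 2·p_2)·x_1 = 2·m.
Demand: x_1*(p_1,p_2,m) = 2·m/(2·p_1 + 2·p_2), x_2* = 2·m/(2·p_1 + 2·p_2).
Here 2·3 + 2·4.4 = 14.8, giving x_1* = 4.0541 and x_2* = 4.0541.

x_1* = 4.0541, x_2* = 4.0541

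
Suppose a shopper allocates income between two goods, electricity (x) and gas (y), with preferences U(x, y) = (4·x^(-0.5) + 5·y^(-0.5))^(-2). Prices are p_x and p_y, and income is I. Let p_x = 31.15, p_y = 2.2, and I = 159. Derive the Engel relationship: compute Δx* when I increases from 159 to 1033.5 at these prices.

MRS = MU_x/MU_y = (4/5)·(y/x)^(1.5). Set equal to p_x/p_y.
Hence y/x = ((5/4)·p_x/p_y)^(1/(1.5)), i.e. raised to the 2/3 power.
Substitute y = (y/x)·x into the budget: x* = I/(p_x + p_y·(y/x)).
Numerically y/x = 6.791467, so x* = 159/(31.15 + 2.2·6.791467) = 3.4497.
At I' = 1033.5: x* = 22.4229. Change: 22.4229 − 3.4497 = 18.9732.

Δx* = 18.9732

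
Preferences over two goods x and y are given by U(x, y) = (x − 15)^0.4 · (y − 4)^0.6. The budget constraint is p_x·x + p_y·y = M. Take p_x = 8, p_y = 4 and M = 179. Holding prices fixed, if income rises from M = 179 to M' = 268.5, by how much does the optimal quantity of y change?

Substituting into the budget: x* = 15 + 0.4·(M − 15·p_x − 4·p_y)/p_x, and y* = 4 + 0.6·(…)/p_y.
Discretionary income = 179 − 15·8 − 4·4 = 43; y* = 4 + 0.6·43/4 = 10.45.
At M' = 268.5: y* = 23.875. Change: 23.875 − 10.45 = 13.425.

Δy* = 13.425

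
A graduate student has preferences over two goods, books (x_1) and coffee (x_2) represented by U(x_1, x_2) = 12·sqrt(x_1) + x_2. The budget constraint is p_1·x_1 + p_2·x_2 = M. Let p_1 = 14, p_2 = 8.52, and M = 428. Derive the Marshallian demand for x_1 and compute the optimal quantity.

x_1* = 13.3329

MU_x_1 = 6/√x_1, MU_x_2 = 1. Tangency: 6/√x_1 = p_1/p_2.
Thus x_1* = (6·p_2/p_1)² — independent of M — with the rest of income spent on x_2.
Plugging in: x_1* = (6·8.52/14)² = 13.3329.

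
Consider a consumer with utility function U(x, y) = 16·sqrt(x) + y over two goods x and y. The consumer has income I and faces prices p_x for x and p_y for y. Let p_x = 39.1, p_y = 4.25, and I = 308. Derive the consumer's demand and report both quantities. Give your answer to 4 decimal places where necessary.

Utility is quasi-linear in y; the FOC for x is 8/√x = p_x/p_y.
Solve: √x = 8·p_y/p_x, so x*(p_x,p_y) = (8·p_y/p_x)², and y* = (I − p_x·x*)/p_y.
Plugging in: x* = (8·4.25/39.1)² = 0.7561, y* = 65.5141.

x* = 0.7561, y* = 65.5141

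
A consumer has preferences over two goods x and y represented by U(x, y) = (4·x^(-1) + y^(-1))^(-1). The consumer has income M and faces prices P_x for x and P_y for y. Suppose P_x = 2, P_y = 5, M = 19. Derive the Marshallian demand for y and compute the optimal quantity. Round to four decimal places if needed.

y* = 1.6778

MU_x ∝ 4·x^(-2), MU_y ∝ y^(-2), so MRS = 4·(y/x)^(2) = P_x/P_y.
Hence y/x = ((1/4)·P_x/P_y)^(1/(2)), i.e. raised to the 0.5 power.
Substitute y = (y/x)·x into the budget: x* = M/(P_x + P_y·(y/x)).
Numerically y/x = 0.316228, so x* = 19/(2 + 5·0.316228) = 5.3056 and y* = 0.316228·5.3056 = 1.6778.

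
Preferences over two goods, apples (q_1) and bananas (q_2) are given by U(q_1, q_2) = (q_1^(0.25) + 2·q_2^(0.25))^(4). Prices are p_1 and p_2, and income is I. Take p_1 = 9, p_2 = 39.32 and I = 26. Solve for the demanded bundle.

q_1* = 1.1367, q_2* = 0.4011

MU_q_1 ∝ q_1^(-0.75), MU_q_2 ∝ 2·q_2^(-0.75), so MRS = (1/2)·(q_2/q_1)^(0.75) = p_1/p_2.
Solve for the ratio: q_2/q_1 = [2·p_1/p_2]^(4/3).
With the ratio pinned down, the budget gives q_1* = I/(p_1 + p_2·(q_2/q_1)) and q_2* = (q_2/q_1)·q_1*.
Numerically q_2/q_1 = 0.352814, so q_1* = 26/(9 + 39.32·0.352814) = 1.1367 and q_2* = 0.352814·1.1367 = 0.4011.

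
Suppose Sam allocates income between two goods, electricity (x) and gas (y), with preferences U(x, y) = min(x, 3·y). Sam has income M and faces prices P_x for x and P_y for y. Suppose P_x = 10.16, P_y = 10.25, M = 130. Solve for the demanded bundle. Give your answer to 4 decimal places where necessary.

Leontief preferences: the optimum is at the kink where x/3 = y/1, i.e. y = (1/3)·x.
Budget: P_x·x + P_y·(1/3)·x = M, so (3·P_x + P_y)·x = 3·M.
Demand: x*(P_x,P_y,M) = 3·M/(3·P_x + P_y), y* = M/(3·P_x + P_y).
Here 3·10.16 + 10.25 = 40.73, giving x* = 9.5753 and y* = 3.1918.

x* = 9.5753, y* = 3.1918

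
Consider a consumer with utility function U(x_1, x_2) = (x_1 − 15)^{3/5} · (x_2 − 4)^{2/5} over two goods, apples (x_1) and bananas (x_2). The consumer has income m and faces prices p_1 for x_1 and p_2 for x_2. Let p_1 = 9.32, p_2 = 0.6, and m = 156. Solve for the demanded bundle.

This is Cobb-Douglas in (x_1−15, x_2−4): tangency gives 0.6·p_2·(x_2−4) = 0.4·p_1·(x_1−15).
After buying the subsistence bundle (15, 4), a share 0.6 of the remaining income goes to x_1: x_1* = 15 + 0.6·(m − 15p_1 − 4p_2)/p_1.
Discretionary income = 156 − 15·9.32 − 4·0.6 = 13.8; x_1* = 15 + 0.6·13.8/9.32 = 15.8884; x_2* = 4 + 0.4·13.8/0.6 = 13.2.

x_1* = 15.8884, x_2* = 13.2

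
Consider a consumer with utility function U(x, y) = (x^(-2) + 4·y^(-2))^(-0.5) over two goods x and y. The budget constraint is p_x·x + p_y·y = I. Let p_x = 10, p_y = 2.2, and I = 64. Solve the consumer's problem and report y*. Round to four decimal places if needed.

Numerically y/x = 2.629536, so x* = 64/(10 + 2.2·2.629536) = 4.0545 and y* = 2.629536·4.0545 = 10.6614.

y* = 10.6614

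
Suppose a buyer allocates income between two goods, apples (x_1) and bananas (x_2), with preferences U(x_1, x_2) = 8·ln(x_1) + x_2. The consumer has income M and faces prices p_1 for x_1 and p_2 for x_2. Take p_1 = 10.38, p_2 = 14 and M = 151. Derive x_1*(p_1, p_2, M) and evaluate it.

MU_x_1 = 8/x_1, MU_x_2 = 1. Tangency: 8/x_1 = p_1/p_2.
So x_1*(p_1,p_2) = 8·p_2/p_1, independent of income; and x_2* = (M − 8·p_2)/p_2.
At the given prices: x_1* = 8·14/10.38 = 10.79.

x_1* = 10.79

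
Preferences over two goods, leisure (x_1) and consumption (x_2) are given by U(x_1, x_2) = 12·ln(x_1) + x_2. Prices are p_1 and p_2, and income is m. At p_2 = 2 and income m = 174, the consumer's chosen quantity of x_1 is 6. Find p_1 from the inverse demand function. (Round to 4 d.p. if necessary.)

MU_x_1 = 12/x_1, MU_x_2 = 1. Tangency: 12/x_1 = p_1/p_2.
So x_1*(p_1,p_2) = 12·p_2/p_1, independent of income; and x_2* = (m − 12·p_2)/p_2.
Set x_1* = 6 in the demand function and solve for p_1: p_1 = 4.

p_1 = 4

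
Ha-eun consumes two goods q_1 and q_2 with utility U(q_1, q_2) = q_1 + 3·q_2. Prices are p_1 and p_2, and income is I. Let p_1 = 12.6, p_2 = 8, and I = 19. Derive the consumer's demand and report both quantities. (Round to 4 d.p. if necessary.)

Linear utility — the consumer picks whichever good has higher MU/price: 1/12.6 = 0.0794 vs 3/8 = 0.375.
q_2 gives more utility per dollar, so spend all income on q_2: q_2* = I/p_2, q_1* = 0.
Numerically: q_1* = 0, q_2* = 2.375.

q_1* = 0, q_2* = 2.375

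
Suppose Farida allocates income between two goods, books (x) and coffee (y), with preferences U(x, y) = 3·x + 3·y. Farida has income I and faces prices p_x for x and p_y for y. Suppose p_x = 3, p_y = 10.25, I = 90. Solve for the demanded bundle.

x gives more utility per dollar, so spend all income on x: x* = I/p_x, y* = 0.
Numerically: x* = 30, y* = 0.

x* = 30, y* = 0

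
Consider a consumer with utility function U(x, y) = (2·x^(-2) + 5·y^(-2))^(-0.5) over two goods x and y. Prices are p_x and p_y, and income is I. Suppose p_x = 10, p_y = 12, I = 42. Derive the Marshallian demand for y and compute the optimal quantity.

MRS = MU_x/MU_y = (2/5)·(y/x)^(3). Set equal to p_x/p_y.
Hence y/x = ((5/2)·p_x/p_y)^(1/(3)), i.e. raised to the 1/3 power.
Substitute y = (y/x)·x into the budget: x* = I/(p_x + p_y·(y/x)).
Numerically y/x = 1.277182, so x* = 42/(10 + 12·1.277182) = 1.6584 and y* = 1.277182·1.6584 = 2.118.

y* = 2.118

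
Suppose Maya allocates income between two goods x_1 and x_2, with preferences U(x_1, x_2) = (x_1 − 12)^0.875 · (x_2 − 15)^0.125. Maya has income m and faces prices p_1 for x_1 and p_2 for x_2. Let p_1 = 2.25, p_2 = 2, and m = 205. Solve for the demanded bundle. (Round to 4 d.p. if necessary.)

x_1* = 69.5556, x_2* = 24.25

MRS = 7·(x_2−15)/(x_1−12). Tangency with p_1/p_2 gives x_2−15 = (1/7)·(p_1/p_2)·(x_1−12).
After buying the subsistence bundle (12, 15), a share 0.875 of the remaining income goes to x_1: x_1* = 12 + 0.875·(m − 12p_1 − 15p_2)/p_1.
Discretionary income = 205 − 12·2.25 − 15·2 = 148; x_1* = 12 + 0.875·148/2.25 = 69.5556; x_2* = 15 + 0.125·148/2 = 24.25.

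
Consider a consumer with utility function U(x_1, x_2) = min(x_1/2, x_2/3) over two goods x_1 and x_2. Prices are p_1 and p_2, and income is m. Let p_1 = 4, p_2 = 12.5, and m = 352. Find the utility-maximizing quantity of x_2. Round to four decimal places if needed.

x_2* = 23.2088

Leontief preferences: the optimum is at the kink where x_1/2 = x_2/3, i.e. x_2 = (3/2)·x_1.
Budget: p_1·x_1 + p_2·(3/2)·x_1 = m, so (2·p_1 + 3·p_2)·x_1 = 2·m.
Demand: x_1*(p_1,p_2,m) = 2·m/(2·p_1 + 3·p_2), x_2* = 3·m/(2·p_1 + 3·p_2).
Here 2·4 + 3·12.5 = 45.5, giving x_2* = 23.2088.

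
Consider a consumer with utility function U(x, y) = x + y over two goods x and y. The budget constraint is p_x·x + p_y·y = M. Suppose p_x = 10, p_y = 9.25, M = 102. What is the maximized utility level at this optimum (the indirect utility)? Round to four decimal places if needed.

Perfect substitutes: compare marginal utility per dollar. 1/p_x vs 1/p_y → 0.1 vs 0.1081.
y gives more utility per dollar, so spend all income on y: y* = M/p_y, x* = 0.
Numerically: x* = 0, y* = 11.027.
Utility at the optimum: U(0, 11.027) = 11.027.

V = 11.027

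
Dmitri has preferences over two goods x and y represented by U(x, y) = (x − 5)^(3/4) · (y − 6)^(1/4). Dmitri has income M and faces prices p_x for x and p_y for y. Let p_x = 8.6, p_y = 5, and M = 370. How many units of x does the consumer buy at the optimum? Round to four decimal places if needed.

Discretionary income = 370 − 5·8.6 − 6·5 = 297; x* = 5 + 0.75·297/8.6 = 30.9012.

x* = 30.9012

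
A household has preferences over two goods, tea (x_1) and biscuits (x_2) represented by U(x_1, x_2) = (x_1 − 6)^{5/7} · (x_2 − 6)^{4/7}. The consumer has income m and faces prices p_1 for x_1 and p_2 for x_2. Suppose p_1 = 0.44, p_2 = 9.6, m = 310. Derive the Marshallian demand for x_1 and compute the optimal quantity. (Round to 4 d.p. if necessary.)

Let x_1' = x_1−6, x_2' = x_2−6. MRS = (5/4)·x_2'/x_1' = p_1/p_2.
Substituting into the budget: x_1* = 6 + 5/9·(m − 6·p_1 − 6·p_2)/p_1, and x_2* = 6 + 4/9·(…)/p_2.
Discretionary income = 310 − 6·0.44 − 6·9.6 = 249.76; x_1* = 6 + 5/9·249.76/0.44 = 321.3535.

x_1* = 321.3535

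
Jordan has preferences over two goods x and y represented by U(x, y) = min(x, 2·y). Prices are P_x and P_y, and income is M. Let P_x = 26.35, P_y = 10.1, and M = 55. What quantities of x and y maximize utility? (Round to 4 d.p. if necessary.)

x* = 1.7516, y* = 0.8758

Leontief preferences: the optimum is at the kink where x/2 = y/1, i.e. y = (1/2)·x.
Budget: P_x·x + P_y·(1/2)·x = M, so (2·P_x + P_y)·x = 2·M.
Demand: x*(P_x,P_y,M) = 2·M/(2·P_x + P_y), y* = M/(2·P_x + P_y).
Here 2·26.35 + 10.1 = 62.8, giving x* = 1.7516 and y* = 0.8758.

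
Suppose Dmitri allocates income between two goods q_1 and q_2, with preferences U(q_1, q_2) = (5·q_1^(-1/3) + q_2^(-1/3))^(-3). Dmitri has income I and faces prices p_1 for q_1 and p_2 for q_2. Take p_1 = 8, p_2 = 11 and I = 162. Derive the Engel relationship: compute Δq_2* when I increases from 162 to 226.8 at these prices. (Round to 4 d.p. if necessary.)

Δq_2* = 1.4411

From the CES first-order condition, 5·(q_2/q_1)^(4/3) = p_1/p_2.
Hence q_2/q_1 = ((1/5)·p_1/p_2)^(1/(4/3)), i.e. raised to the 0.75 power.
Substitute q_2 = (q_2/q_1)·q_1 into the budget: q_1* = I/(p_1 + p_2·(q_2/q_1)).
Numerically q_2/q_1 = 0.23553, so q_1* = 162/(8 + 11·0.23553) = 15.2963 and q_2* = 0.23553·15.2963 = 3.6027.
At I' = 226.8: q_2* = 5.0438. Change: 5.0438 − 3.6027 = 1.4411.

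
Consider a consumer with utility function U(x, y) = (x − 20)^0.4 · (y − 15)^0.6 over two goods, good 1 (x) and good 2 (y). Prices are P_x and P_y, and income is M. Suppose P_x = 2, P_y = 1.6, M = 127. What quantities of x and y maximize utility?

Substituting into the budget: x* = 20 + 0.4·(M − 20·P_x − 15·P_y)/P_x, and y* = 15 + 0.6·(…)/P_y.
Discretionary income = 127 − 20·2 − 15·1.6 = 63; x* = 20 + 0.4·63/2 = 32.6; y* = 15 + 0.6·63/1.6 = 38.625.

x* = 32.6, y* = 38.625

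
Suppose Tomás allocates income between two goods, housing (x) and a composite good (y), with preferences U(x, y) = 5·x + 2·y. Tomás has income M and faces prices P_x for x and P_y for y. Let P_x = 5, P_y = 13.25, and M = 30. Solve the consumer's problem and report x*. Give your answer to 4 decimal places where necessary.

x* = 6

Linear utility — the consumer picks whichever good has higher MU/price: 5/5 = 1 vs 2/13.25 = 0.1509.
x gives more utility per dollar, so spend all income on x: x* = M/P_x, y* = 0.
Numerically: x* = 6, y* = 0.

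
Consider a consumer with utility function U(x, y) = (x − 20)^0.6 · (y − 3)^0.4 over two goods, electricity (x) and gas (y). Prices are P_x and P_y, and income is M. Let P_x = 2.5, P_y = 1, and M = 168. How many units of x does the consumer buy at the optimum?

MRS = (3/2)·(y−3)/(x−20). Tangency with P_x/P_y gives y−3 = (2/3)·(P_x/P_y)·(x−20).
After buying the subsistence bundle (20, 3), a share 0.6 of the remaining income goes to x: x* = 20 + 0.6·(M − 20P_x − 3P_y)/P_x.
Discretionary income = 168 − 20·2.5 − 3·1 = 115; x* = 20 + 0.6·115/2.5 = 47.6.

x* = 47.6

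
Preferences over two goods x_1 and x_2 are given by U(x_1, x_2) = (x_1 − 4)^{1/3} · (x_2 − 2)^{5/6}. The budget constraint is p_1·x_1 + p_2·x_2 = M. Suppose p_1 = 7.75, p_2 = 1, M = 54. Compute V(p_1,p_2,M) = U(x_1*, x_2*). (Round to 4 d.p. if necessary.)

MRS = (2/5)·(x_2−2)/(x_1−4). Tangency with p_1/p_2 gives x_2−2 = (5/2)·(p_1/p_2)·(x_1−4).
Substituting into the budget: x_1* = 4 + 2/7·(M − 4·p_1 − 2·p_2)/p_1, and x_2* = 2 + 5/7·(…)/p_2.
Discretionary income = 54 − 4·7.75 − 2·1 = 21; x_1* = 4 + 2/7·21/7.75 = 4.7742; x_2* = 2 + 5/7·21/1 = 17.
Utility at the optimum: U(4.7742, 17) = 8.7705.

V = 8.7705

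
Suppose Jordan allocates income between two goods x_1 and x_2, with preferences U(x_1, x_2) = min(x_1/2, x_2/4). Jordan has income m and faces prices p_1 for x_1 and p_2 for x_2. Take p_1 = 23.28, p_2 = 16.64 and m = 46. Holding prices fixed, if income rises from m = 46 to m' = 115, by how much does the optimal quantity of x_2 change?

Leontief preferences: the optimum is at the kink where x_1/2 = x_2/4, i.e. x_2 = 2·x_1.
Budget: p_1·x_1 + p_2·2·x_1 = m, so (2·p_1 + 4·p_2)·x_1 = 2·m.
Demand: x_1*(p_1,p_2,m) = 2·m/(2·p_1 + 4·p_2), x_2* = 4·m/(2·p_1 + 4·p_2).
Here 2·23.28 + 4·16.64 = 113.12, giving x_2* = 1.6266.
At m' = 115: x_2* = 4.0665. Change: 4.0665 − 1.6266 = 2.4399.

Δx_2* = 2.4399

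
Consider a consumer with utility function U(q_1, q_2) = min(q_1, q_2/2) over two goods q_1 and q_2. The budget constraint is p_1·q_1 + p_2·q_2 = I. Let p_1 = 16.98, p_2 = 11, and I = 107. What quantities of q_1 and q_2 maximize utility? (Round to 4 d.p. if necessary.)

q_1* = 2.745, q_2* = 5.49

With perfect complements, no substitution: consume in ratio q_1:q_2 = 1:2.
Budget: p_1·q_1 + p_2·2·q_1 = I, so (p_1 + 2·p_2)·q_1 = I.
Demand: q_1*(p_1,p_2,I) = I/(p_1 + 2·p_2), q_2* = 2·I/(p_1 + 2·p_2).
Here 16.98 + 2·11 = 38.98, giving q_1* = 2.745 and q_2* = 5.49.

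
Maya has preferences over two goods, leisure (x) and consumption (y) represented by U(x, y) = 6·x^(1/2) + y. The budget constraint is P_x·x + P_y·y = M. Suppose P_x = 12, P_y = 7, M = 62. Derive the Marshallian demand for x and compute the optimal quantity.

Solve: √x = 3·P_y/P_x, so x*(P_x,P_y) = (3·P_y/P_x)², and y* = (M − P_x·x*)/P_y.
Plugging in: x* = (3·7/12)² = 3.0625.

x* = 3.0625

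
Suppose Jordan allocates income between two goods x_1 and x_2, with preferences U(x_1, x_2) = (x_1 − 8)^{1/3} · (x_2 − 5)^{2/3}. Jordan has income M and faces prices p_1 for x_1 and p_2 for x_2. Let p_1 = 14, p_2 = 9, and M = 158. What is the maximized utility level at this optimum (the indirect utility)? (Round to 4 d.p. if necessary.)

This is Cobb-Douglas in (x_1−8, x_2−5): tangency gives 1/3·p_2·(x_2−5) = 2/3·p_1·(x_1−8).
After buying the subsistence bundle (8, 5), a share 1/3 of the remaining income goes to x_1: x_1* = 8 + 1/3·(M − 8p_1 − 5p_2)/p_1.
Discretionary income = 158 − 8·14 − 5·9 = 1; x_1* = 8 + 1/3·1/14 = 8.0238; x_2* = 5 + 2/3·1/9 = 5.0741.
Utility at the optimum: U(8.0238, 5.0741) = 0.0507.

V = 0.0507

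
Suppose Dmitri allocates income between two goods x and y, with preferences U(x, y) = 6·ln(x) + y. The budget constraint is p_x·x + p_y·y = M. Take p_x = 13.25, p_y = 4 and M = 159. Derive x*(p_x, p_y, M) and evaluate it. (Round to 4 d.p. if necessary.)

MU_x = 6/x, MU_y = 1. Tangency: 6/x = p_x/p_y.
So x*(p_x,p_y) = 6·p_y/p_x, independent of income; and y* = (M − 6·p_y)/p_y.
At the given prices: x* = 6·4/13.25 = 1.8113.

x* = 1.8113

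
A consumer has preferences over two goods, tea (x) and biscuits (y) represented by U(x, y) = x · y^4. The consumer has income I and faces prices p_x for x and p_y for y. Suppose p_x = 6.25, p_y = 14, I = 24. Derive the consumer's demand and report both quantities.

x* = 0.768, y* = 1.3714

The MRS is (1/4)·y/x. Set MRS = p_x/p_y.
Rearranging, p_y·y = 4·p_x·x. Substituting into the budget gives p_x·x·(1 + 4) = I.
Demand: x*(p_x,p_y,I) = 0.2·I/p_x and y* = 0.8·I/p_y.
At p_x=6.25, p_y=14, I=24: x* = 0.2·24/6.25 = 0.768, y* = 1.3714.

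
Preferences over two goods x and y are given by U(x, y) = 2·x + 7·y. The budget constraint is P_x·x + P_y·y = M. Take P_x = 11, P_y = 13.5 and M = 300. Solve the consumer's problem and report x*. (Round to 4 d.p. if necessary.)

Perfect substitutes: compare marginal utility per dollar. 2/P_x vs 7/P_y → 0.1818 vs 0.5185.
y gives more utility per dollar, so spend all income on y: y* = M/P_y, x* = 0.
Numerically: x* = 0, y* = 22.2222.

x* = 0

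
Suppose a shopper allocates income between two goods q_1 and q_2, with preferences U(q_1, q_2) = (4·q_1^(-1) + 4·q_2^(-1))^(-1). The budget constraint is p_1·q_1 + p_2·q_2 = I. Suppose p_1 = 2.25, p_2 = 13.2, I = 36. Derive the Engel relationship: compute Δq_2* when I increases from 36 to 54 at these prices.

From the CES first-order condition, (q_2/q_1)^(2) = p_1/p_2.
Solve for the ratio: q_2/q_1 = [p_1/p_2]^(0.5).
With the ratio pinned down, the budget gives q_1* = I/(p_1 + p_2·(q_2/q_1)) and q_2* = (q_2/q_1)·q_1*.
Numerically q_2/q_1 = 0.412861, so q_1* = 36/(2.25 + 13.2·0.412861) = 4.6755 and q_2* = 0.412861·4.6755 = 1.9303.
At I' = 54: q_2* = 2.8955. Change: 2.8955 − 1.9303 = 0.9652.

Δq_2* = 0.9652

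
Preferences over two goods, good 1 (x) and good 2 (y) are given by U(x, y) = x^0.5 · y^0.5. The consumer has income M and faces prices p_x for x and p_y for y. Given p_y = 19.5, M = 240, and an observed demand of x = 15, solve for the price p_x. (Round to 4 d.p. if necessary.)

MU_x/MU_y = (0.5·y)/(0.5·x); tangency sets this equal to p_x/p_y.
Rearranging, p_y·y = p_x·x. Substituting into the budget gives p_x·x·(1 + 1) = M.
Demand: x*(p_x,p_y,M) = 0.5·M/p_x and y* = 0.5·M/p_y.
Set x* = 15 in the demand function and solve for p_x: p_x = 8.

p_x = 8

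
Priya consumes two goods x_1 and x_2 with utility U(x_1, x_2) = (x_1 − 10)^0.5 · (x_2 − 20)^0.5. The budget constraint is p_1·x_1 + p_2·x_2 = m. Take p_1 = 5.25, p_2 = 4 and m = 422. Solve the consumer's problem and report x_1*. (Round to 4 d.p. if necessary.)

This is Cobb-Douglas in (x_1−10, x_2−20): tangency gives 0.5·p_2·(x_2−20) = 0.5·p_1·(x_1−10).
After buying the subsistence bundle (10, 20), a share 0.5 of the remaining income goes to x_1: x_1* = 10 + 0.5·(m − 10p_1 − 20p_2)/p_1.
Discretionary income = 422 − 10·5.25 − 20·4 = 289.5; x_1* = 10 + 0.5·289.5/5.25 = 37.5714.

x_1* = 37.5714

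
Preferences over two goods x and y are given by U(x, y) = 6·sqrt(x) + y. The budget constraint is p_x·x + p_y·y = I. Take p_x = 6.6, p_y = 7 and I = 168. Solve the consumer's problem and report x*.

Set MRS = p_x/p_y: 3·x^(−1/2) = p_x/p_y.
Solve: √x = 3·p_y/p_x, so x*(p_x,p_y) = (3·p_y/p_x)², and y* = (I − p_x·x*)/p_y.
Plugging in: x* = (3·7/6.6)² = 10.124.

x* = 10.124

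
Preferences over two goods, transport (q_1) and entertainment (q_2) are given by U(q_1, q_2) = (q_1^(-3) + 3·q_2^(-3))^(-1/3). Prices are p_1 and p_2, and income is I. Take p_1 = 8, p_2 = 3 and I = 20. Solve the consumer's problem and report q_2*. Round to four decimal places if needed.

MU_q_1 ∝ q_1^(-4), MU_q_2 ∝ 3·q_2^(-4), so MRS = (1/3)·(q_2/q_1)^(4) = p_1/p_2.
Solve for the ratio: q_2/q_1 = [3·p_1/p_2]^(0.25).
Substitute q_2 = (q_2/q_1)·q_1 into the budget: q_1* = I/(p_1 + p_2·(q_2/q_1)).
Numerically q_2/q_1 = 1.681793, so q_1* = 20/(8 + 3·1.681793) = 1.5331 and q_2* = 1.681793·1.5331 = 2.5784.

q_2* = 2.5784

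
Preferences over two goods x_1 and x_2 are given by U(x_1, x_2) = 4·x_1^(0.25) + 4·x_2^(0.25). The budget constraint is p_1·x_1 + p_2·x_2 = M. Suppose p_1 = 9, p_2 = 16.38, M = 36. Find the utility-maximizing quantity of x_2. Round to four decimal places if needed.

x_2* = 0.9896

MRS = MU_x_1/MU_x_2 = (x_2/x_1)^(0.75). Set equal to p_1/p_2.
Hence x_2/x_1 = (p_1/p_2)^(1/(0.75)), i.e. raised to the 4/3 power.
With the ratio pinned down, the budget gives x_1* = M/(p_1 + p_2·(x_2/x_1)) and x_2* = (x_2/x_1)·x_1*.
Numerically x_2/x_1 = 0.450027, so x_1* = 36/(9 + 16.38·0.450027) = 2.199 and x_2* = 0.450027·2.199 = 0.9896.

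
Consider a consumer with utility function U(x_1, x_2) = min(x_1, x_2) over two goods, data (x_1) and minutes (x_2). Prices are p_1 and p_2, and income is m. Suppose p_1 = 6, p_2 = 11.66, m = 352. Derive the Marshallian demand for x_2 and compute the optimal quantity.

Leontief preferences: the optimum is at the kink where x_1/1 = x_2/1, i.e. x_2 = x_1.
Budget: p_1·x_1 + p_2·x_1 = m, so (p_1 + p_2)·x_1 = m.
Demand: x_1*(p_1,p_2,m) = m/(p_1 + p_2), x_2* = m/(p_1 + p_2).
Here 6 + 11.66 = 17.66, giving x_2* = 19.932.

x_2* = 19.932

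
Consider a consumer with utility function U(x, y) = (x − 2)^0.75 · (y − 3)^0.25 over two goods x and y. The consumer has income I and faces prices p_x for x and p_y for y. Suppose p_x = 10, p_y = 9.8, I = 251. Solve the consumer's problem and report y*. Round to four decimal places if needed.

y* = 8.1429

This is Cobb-Douglas in (x−2, y−3): tangency gives 0.75·p_y·(y−3) = 0.25·p_x·(x−2).
After buying the subsistence bundle (2, 3), a share 0.75 of the remaining income goes to x: x* = 2 + 0.75·(I − 2p_x − 3p_y)/p_x.
Discretionary income = 251 − 2·10 − 3·9.8 = 201.6; y* = 3 + 0.25·201.6/9.8 = 8.1429.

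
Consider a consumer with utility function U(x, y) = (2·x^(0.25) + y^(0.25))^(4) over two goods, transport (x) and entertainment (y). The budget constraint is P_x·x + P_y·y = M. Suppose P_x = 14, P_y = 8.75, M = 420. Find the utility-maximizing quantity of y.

y* = 15.2167

MRS = MU_x/MU_y = 2·(y/x)^(0.75). Set equal to P_x/P_y.
Solve for the ratio: y/x = [(1/2)·P_x/P_y]^(4/3).
Substitute y = (y/x)·x into the budget: x* = M/(P_x + P_y·(y/x)).
Numerically y/x = 0.742654, so x* = 420/(14 + 8.75·0.742654) = 20.4896 and y* = 0.742654·20.4896 = 15.2167.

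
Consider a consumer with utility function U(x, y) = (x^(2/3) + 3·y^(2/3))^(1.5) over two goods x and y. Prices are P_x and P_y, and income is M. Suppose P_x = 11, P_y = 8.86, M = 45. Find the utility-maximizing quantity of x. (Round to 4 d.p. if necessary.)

x* = 0.096

Numerically y/x = 51.670261, so x* = 45/(11 + 8.86·51.670261) = 0.096.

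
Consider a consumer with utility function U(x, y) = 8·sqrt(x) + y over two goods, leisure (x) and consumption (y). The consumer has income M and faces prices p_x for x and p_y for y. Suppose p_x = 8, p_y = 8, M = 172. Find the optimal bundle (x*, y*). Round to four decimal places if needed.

Utility is quasi-linear in y; the FOC for x is 4/√x = p_x/p_y.
Solve: √x = 4·p_y/p_x, so x*(p_x,p_y) = (4·p_y/p_x)², and y* = (M − p_x·x*)/p_y.
Plugging in: x* = (4·8/8)² = 16, y* = 5.5.

x* = 16, y* = 5.5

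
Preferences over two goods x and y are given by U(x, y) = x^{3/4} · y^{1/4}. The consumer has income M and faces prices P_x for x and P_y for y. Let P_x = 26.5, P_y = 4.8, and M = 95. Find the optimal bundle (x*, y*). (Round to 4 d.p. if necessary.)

The MRS is 3·y/x. Set MRS = P_x/P_y.
Rearranging, P_y·y = (1/3)·P_x·x. Substituting into the budget gives P_x·x·(1 + (1/3)) = M.
Demand: x*(P_x,P_y,M) = 0.75·M/P_x and y* = 0.25·M/P_y.
At P_x=26.5, P_y=4.8, M=95: x* = 0.75·95/26.5 = 2.6887, y* = 4.9479.

x* = 2.6887, y* = 4.9479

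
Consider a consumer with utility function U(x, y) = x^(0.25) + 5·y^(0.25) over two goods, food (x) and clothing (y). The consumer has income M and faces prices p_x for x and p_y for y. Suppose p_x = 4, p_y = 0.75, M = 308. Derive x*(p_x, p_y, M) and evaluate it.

x* = 4.8312

MU_x ∝ x^(-0.75), MU_y ∝ 5·y^(-0.75), so MRS = (1/5)·(y/x)^(0.75) = p_x/p_y.
Solve for the ratio: y/x = [5·p_x/p_y]^(4/3).
Substitute y = (y/x)·x into the budget: x* = M/(p_x + p_y·(y/x)).
Numerically y/x = 79.669418, so x* = 308/(4 + 0.75·79.669418) = 4.8312.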